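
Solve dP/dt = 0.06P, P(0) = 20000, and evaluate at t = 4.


The ODE dP/dt = 0.06P has solution P(t) = P(0)e^(0.06t).
Substitute P(0) = 20000 and t = 4: P(4) = 20000 e^(0.24) ≈ 25425.


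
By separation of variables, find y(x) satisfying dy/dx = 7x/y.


Separate variables: y dy = 7x dx.
Integrate both sides: y²/2 = (7/2)x^2 + C₀.
Multiply by 2: y² = 7x^2 + C.


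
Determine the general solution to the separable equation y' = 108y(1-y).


Separate: dy/[y(1-y)] = 108 dx.
Partial fractions: 1/[y(1-y)] = 1/y + 1/(1-y).
Integrate: ln|y/(1-y)| = 108x + C₀.
Solve for y: y = 1/(1 + Ce^(-108x)).


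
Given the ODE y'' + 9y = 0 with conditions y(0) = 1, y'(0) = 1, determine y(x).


Characteristic roots of r² + 9 = 0 are ±3i, so y = C₁cos(3x) + C₂sin(3x).
Apply y(0) = 1: C₁ = 1. Differentiate and apply y'(0) = 1: 3·C₂ = 1, so C₂ = 1/3.
Particular solution: y = cos(3x) + (1/3)sin(3x).


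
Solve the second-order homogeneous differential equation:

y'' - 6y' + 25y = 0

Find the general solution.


Characteristic equation: r² - 6r + 25 = 0.
Discriminant is negative; roots r = 3 ± 4i (complex conjugate pair).
General solution uses e^(α x)(C₁ cos(β x) + C₂ sin(β x)): y = e^(3x)(C₁cos(4x) + C₂sin(4x)).


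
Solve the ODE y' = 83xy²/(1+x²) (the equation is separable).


Separate: dy/y² = 83x/(1+x²) dx.
Integrate LHS: ∫ dy/y² = -1/y.
Integrate RHS via u = 1+x²: (83/2)ln(1+x²) + C.
Result: -1/y = (83/2)ln(1+x²) + C.


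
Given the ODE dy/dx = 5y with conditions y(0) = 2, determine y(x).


General solution of y' = 5y is y = Ce^(5x).
Apply y(0) = 2: C = 2.
Particular solution: y = 2e^(5x).


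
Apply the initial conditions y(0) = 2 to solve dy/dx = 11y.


General solution of y' = 11y is y = Ce^(11x).
Apply y(0) = 2: C = 2.
Particular solution: y = 2e^(11x).


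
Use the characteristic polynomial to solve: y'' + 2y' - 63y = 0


Characteristic equation: r² + 2r - 63 = 0.
Factor: (r + 9)(r - 7) = 0 ⇒ r = -9, 7 (distinct real).
General solution: y = C₁e^(-9x) + C₂e^(7x).


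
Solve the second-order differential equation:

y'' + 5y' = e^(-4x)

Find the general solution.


Characteristic roots of r² + 5r = 0 are 0, -5.
y_h = C₁ + C₂e^(-5x).
Forcing exponent -4 is not a characteristic root; try y_p = Ae^(-4x).
Substitute: A·(16 + (5)·-4 + (0)) = A·-4 = 1, so A = -1/4.
General solution: y = C₁ + C₂e^(-5x) - (1/4)e^(-4x).


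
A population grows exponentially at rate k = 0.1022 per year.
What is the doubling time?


Exponential growth: P(t) = P₀ e^(0.1022t). Set P(t)/P₀ = 2: e^(0.1022t) = 2.
Solve: t = ln(2)/0.1022 ≈ 6.78 years.


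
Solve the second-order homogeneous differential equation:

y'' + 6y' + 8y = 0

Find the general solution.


Characteristic equation: r² + 6r + 8 = 0.
Factor: (r + 4)(r + 2) = 0 ⇒ r = -4, -2 (distinct real).
General solution: y = C₁e^(-4x) + C₂e^(-2x).


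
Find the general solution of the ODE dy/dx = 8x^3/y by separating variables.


Separate variables: y dy = 8x^3 dx.
Integrate both sides: y²/2 = 2x^4 + C₀.
Multiply by 2: y² = 4x^4 + C.


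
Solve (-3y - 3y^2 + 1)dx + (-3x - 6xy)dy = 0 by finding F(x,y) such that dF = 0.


Check exactness: ∂M/∂y = -3 - 6y and ∂N/∂x = -3 - 6y; equal, so the equation is exact.
Integrate M with respect to x (treating y as constant): ∫M dx = -3xy - 3xy^2 + x + h(y).
Differentiate w.r.t. y and set equal to N: all terms match, so h'(y) = 0 and h is a constant absorbed into C.
General solution: -3xy - 3xy^2 + x = C.


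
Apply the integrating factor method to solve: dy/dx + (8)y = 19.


P(x) = 8, Q(x) = 19; integrating factor μ = e^(8x).
(μ y)' = 19e^(8x) ⇒ μ y = (19/8)e^(8x) + C.
Divide by μ: y = 19/8 + Ce^(-8x).


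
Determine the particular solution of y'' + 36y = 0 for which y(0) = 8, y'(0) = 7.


Characteristic roots of r² + 36 = 0 are ±6i, so y = C₁cos(6x) + C₂sin(6x).
Apply y(0) = 8: C₁ = 8. Differentiate and apply y'(0) = 7: 6·C₂ = 7, so C₂ = 7/6.
Particular solution: y = 8cos(6x) + (7/6)sin(6x).


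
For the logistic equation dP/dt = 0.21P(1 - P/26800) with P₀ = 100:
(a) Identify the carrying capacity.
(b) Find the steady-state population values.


Logistic ODE dP/dt = 0.21P(1 - P/26800) has equilibria where dP/dt = 0, i.e. P = 0 or P = 26800.
The coefficient (1 - P/K) = 0 when P = K, identifying K = 26800 as the carrying capacity.
(a) K = 26800; (b) equilibria P = 0 and P = 26800.


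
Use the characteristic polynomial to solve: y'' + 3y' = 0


Characteristic equation: r² + 3r = 0.
Factor: (r + 3)(r - 0) = 0 ⇒ r = -3, 0 (distinct real).
General solution: y = C₁e^(-3x) + C₂.


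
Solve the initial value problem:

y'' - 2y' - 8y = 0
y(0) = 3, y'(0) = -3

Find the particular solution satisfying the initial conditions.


Characteristic roots of r² - 2r - 8 = 0 are -2, 4.
General solution y = c₁ e^(-2x) + c₂ e^(4x).
Apply y(0) = 3: c₁ + c₂ = 3. Apply y'(0) = -3: -2 c₁ + 4 c₂ = -3.
Solve: c₁ = 5/2, c₂ = 1/2.
Particular solution: y = (5/2)e^(-2x) + (1/2)e^(4x).


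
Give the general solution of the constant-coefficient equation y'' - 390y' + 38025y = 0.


Characteristic equation: r² - 390r + 38025 = 0, i.e. (r - 195)² = 0.
Repeated root r = 195; include an x factor for the second linearly independent solution.
General solution: y = (C₁ + C₂x)e^(195x).


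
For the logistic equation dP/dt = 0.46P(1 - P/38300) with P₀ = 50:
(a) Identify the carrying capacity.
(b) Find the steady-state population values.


Logistic ODE dP/dt = 0.46P(1 - P/38300) has equilibria where dP/dt = 0, i.e. P = 0 or P = 38300.
The coefficient (1 - P/K) = 0 when P = K, identifying K = 38300 as the carrying capacity.
(a) K = 38300; (b) equilibria P = 0 and P = 38300.


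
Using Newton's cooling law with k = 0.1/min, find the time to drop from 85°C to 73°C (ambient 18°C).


From T(t) = T_a + (T₀ - T_a)e^(-kt), set T(t) = 73:
(73 - 18) / (85 - 18) = e^(-0.1t), so t = -ln(0.821)/0.1 ≈ 2.0 minutes.


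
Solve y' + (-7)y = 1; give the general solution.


P(x) = -7 ⇒ μ = e^(-7x).
(μ y)' = e^(-7x) ⇒ μ y = -(1/7)e^(-7x) + C.
Divide by μ: y = -1/7 + Ce^(7x).


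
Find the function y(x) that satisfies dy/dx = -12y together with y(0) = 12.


General solution of y' = -12y is y = Ce^(-12x).
Apply y(0) = 12: C = 12.
Particular solution: y = 12e^(-12x).


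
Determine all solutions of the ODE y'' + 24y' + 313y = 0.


Characteristic equation: r² + 24r + 313 = 0.
Discriminant is negative; roots r = -12 ± 13i (complex conjugate pair).
General solution uses e^(α x)(C₁ cos(β x) + C₂ sin(β x)): y = e^(-12x)(C₁cos(13x) + C₂sin(13x)).


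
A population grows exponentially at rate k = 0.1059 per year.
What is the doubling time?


Exponential growth: P(t) = P₀ e^(0.1059t). Set P(t)/P₀ = 2: e^(0.1059t) = 2.
Solve: t = ln(2)/0.1059 ≈ 6.55 years.


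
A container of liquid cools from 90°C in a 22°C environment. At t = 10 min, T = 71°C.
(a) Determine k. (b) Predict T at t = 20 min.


Newton's law: T(t) = T_a + (T₀ - T_a)e^(-kt).
(a) Use T(10) = 71: (71 - 22)/(90 - 22) = e^(-k·10), so k = -ln(0.721)/10 ≈ 0.0328.
(b) Apply k to t = 20: T(20) = 22 + (68)e^(-0.655) ≈ 57.3°C.


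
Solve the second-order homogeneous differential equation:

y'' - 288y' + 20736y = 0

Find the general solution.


Characteristic equation: r² - 288r + 20736 = 0, i.e. (r - 144)² = 0.
Repeated root r = 144; include an x factor for the second linearly independent solution.
General solution: y = (C₁ + C₂x)e^(144x).


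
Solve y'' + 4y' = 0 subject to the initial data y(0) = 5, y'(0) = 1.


Characteristic roots of r² + 4r = 0 are -4, 0.
General solution y = c₁ e^(-4x) + c₂.
Apply y(0) = 5: c₁ + c₂ = 5. Apply y'(0) = 1: -4 c₁ + 0 c₂ = 1.
Solve: c₁ = -1/4, c₂ = 21/4.
Particular solution: y = -(1/4)e^(-4x) + 21/4.


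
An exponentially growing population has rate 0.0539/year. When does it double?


Exponential growth: P(t) = P₀ e^(0.0539t). Set P(t)/P₀ = 2: e^(0.0539t) = 2.
Solve: t = ln(2)/0.0539 ≈ 12.86 years.


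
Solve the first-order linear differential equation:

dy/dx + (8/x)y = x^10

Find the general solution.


P(x) = 8/x ⇒ μ = x^8.
(x^8 y)' = x^8·x^10 = x^18.
Integrate: x^8 y = x^19/(19) + C.
Solve for y: y = (1/19)x^11 + C/x^8.


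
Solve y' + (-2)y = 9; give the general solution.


P(x) = -2 ⇒ μ = e^(-2x).
(μ y)' = 9e^(-2x) ⇒ μ y = -(9/2)e^(-2x) + C.
Divide by μ: y = -9/2 + Ce^(2x).


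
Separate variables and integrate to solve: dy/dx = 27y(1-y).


Separate: dy/[y(1-y)] = 27 dx.
Partial fractions: 1/[y(1-y)] = 1/y + 1/(1-y).
Integrate: ln|y/(1-y)| = 27x + C₀.
Solve for y: y = 1/(1 + Ce^(-27x)).


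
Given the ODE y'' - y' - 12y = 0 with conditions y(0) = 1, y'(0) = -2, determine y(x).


Characteristic roots of r² - r - 12 = 0 are 4, -3.
General solution y = c₁ e^(4x) + c₂ e^(-3x).
Apply y(0) = 1: c₁ + c₂ = 1. Apply y'(0) = -2: 4 c₁ - 3 c₂ = -2.
Solve: c₁ = 1/7, c₂ = 6/7.
Particular solution: y = (1/7)e^(4x) + (6/7)e^(-3x).


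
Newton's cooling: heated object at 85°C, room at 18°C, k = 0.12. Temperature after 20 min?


Newton's law: dT/dt = -k(T - T_a) has solution T(t) = T_a + (T₀ - T_a)e^(-kt).
Plug in T_a = 18, T₀ = 85, k = 0.12, t = 20: T(20) = 18 + (67)e^(-2.40) ≈ 24.1°C.


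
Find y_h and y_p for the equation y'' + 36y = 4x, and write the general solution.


Homogeneous: r² + 36 = 0 ⇒ r = ±6i, y_h = C₁cos(6x) + C₂sin(6x).
Polynomial forcing; try y_p = Ax + B. Then y_p'' + 36 y_p = 36(Ax + B) = 4x, so B = 0 and A = 1/9.
General solution: y = C₁cos(6x) + C₂sin(6x) + (1/9)x.


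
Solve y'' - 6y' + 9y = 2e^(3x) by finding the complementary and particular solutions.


Characteristic polynomial (r - 3)² = 0; repeated root r = 3.
y_h = (C₁ + C₂x)e^(3x). Forcing matches the repeated root (resonance), so try y_p = Ax² e^(3x).
Substitute and solve for A: 2A = 2, so A = 1.
General solution: y = (C₁ + C₂x + x²)e^(3x).


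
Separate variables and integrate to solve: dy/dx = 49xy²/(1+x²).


Separate: dy/y² = 49x/(1+x²) dx.
Integrate LHS: ∫ dy/y² = -1/y.
Integrate RHS via u = 1+x²: (49/2)ln(1+x²) + C.
Result: -1/y = (49/2)ln(1+x²) + C.


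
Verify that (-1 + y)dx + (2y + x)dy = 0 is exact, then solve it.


Check exactness: ∂M/∂y = 1 and ∂N/∂x = 1; equal, so the equation is exact.
Integrate M with respect to x (treating y as constant): ∫M dx = -x + xy + h(y).
Differentiate w.r.t. y and set equal to N: the x-dependent terms already match, leaving h'(y) = 2y. Integrate: h(y) = y^2.
So F(x,y) = -x + y^2 + xy.
General solution: -x + y^2 + xy = C.


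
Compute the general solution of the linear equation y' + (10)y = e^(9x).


P(x) = 10 ⇒ μ = e^(10x).
(μ y)' = e^(19x) ⇒ μ y = e^(19x)/19 + C.
Divide by μ: y = (1/19)e^(9x) + Ce^(-10x).


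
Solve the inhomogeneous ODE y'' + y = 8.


Homogeneous part: r² + 1 = 0 ⇒ r = ±1i, so y_h = C₁cos(x) + C₂sin(x).
Try constant y_p = A; plug in: 1A = 8 ⇒ A = 8.
General solution: y = C₁cos(x) + C₂sin(x) + 8.


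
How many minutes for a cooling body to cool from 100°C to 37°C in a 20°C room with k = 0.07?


From T(t) = T_a + (T₀ - T_a)e^(-kt), set T(t) = 37:
(37 - 20) / (100 - 20) = e^(-0.07t), so t = -ln(0.212)/0.07 ≈ 22.1 minutes.


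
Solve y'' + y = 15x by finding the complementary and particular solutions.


Homogeneous: r² + 1 = 0 ⇒ r = ±1i, y_h = C₁cos(x) + C₂sin(x).
Polynomial forcing; try y_p = Ax + B. Then y_p'' + 1 y_p = 1(Ax + B) = 15x, so B = 0 and A = 15.
General solution: y = C₁cos(x) + C₂sin(x) + 15x.


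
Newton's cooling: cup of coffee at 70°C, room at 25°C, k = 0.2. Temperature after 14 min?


Newton's law: dT/dt = -k(T - T_a) has solution T(t) = T_a + (T₀ - T_a)e^(-kt).
Plug in T_a = 25, T₀ = 70, k = 0.2, t = 14: T(14) = 25 + (45)e^(-2.80) ≈ 27.7°C.


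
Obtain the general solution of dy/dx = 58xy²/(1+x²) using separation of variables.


Separate: dy/y² = 58x/(1+x²) dx.
Integrate LHS: ∫ dy/y² = -1/y.
Integrate RHS via u = 1+x²: 29ln(1+x²) + C.
Result: -1/y = 29ln(1+x²) + C.


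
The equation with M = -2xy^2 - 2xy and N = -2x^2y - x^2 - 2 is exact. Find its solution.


Check exactness: ∂M/∂y = -4xy - 2x and ∂N/∂x = -4xy - 2x; equal, so the equation is exact.
Integrate M with respect to x (treating y as constant): ∫M dx = -x^2y^2 - x^2y + h(y).
Differentiate w.r.t. y and set equal to N: the x-dependent terms already match, leaving h'(y) = -2. Integrate: h(y) = -2y.
So F(x,y) = -x^2y^2 - x^2y - 2y.
General solution: -x^2y^2 - x^2y - 2y = C.


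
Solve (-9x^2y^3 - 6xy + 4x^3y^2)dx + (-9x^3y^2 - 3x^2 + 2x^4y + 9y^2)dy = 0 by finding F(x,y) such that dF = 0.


Check exactness: ∂M/∂y = -27x^2y^2 - 6x + 8x^3y and ∂N/∂x = -27x^2y^2 - 6x + 8x^3y; equal, so the equation is exact.
Integrate M with respect to x (treating y as constant): ∫M dx = -3x^3y^3 - 3x^2y + x^4y^2 + h(y).
Differentiate w.r.t. y and set equal to N: the x-dependent terms already match, leaving h'(y) = 9y^2. Integrate: h(y) = 3y^3.
So F(x,y) = -3x^3y^3 - 3x^2y + x^4y^2 + 3y^3.
General solution: -3x^3y^3 - 3x^2y + x^4y^2 + 3y^3 = C.


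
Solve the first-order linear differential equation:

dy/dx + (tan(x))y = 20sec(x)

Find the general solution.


P(x) = tan(x) ⇒ μ = e^(∫tan(x)dx) = sec(x).
(sec(x) y)' = 20sec²(x) ⇒ sec(x) y = 20tan(x) + C.
Multiply by cos(x): y = 20sin(x) + C·cos(x).


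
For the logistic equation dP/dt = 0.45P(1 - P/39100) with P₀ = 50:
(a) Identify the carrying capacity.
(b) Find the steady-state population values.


Logistic ODE dP/dt = 0.45P(1 - P/39100) has equilibria where dP/dt = 0, i.e. P = 0 or P = 39100.
The coefficient (1 - P/K) = 0 when P = K, identifying K = 39100 as the carrying capacity.
(a) K = 39100; (b) equilibria P = 0 and P = 39100.


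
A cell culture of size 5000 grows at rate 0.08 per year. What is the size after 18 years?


The ODE dP/dt = 0.08P has solution P(t) = P(0)e^(0.08t).
Substitute P(0) = 5000 and t = 18: P(18) = 5000 e^(1.44) ≈ 21103.


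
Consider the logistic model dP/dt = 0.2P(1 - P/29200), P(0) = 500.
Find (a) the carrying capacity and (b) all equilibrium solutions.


Logistic ODE dP/dt = 0.2P(1 - P/29200) has equilibria where dP/dt = 0, i.e. P = 0 or P = 29200.
The coefficient (1 - P/K) = 0 when P = K, identifying K = 29200 as the carrying capacity.
(a) K = 29200; (b) equilibria P = 0 and P = 29200.


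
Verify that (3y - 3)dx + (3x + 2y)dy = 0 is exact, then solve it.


Check exactness: ∂M/∂y = 3 and ∂N/∂x = 3; equal, so the equation is exact.
Integrate M with respect to x (treating y as constant): ∫M dx = 3xy - 3x + h(y).
Differentiate w.r.t. y and set equal to N: the x-dependent terms already match, leaving h'(y) = 2y. Integrate: h(y) = y^2.
So F(x,y) = 3xy - 3x + y^2.
General solution: 3xy - 3x + y^2 = C.


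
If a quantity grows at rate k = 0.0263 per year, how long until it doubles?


Exponential growth: P(t) = P₀ e^(0.0263t). Set P(t)/P₀ = 2: e^(0.0263t) = 2.
Solve: t = ln(2)/0.0263 ≈ 26.36 years.


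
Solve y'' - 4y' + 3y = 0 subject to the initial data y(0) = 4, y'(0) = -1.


Characteristic roots of r² - 4r + 3 = 0 are 3, 1.
General solution y = c₁ e^(3x) + c₂ e^(x).
Apply y(0) = 4: c₁ + c₂ = 4. Apply y'(0) = -1: 3 c₁ + 1 c₂ = -1.
Solve: c₁ = -5/2, c₂ = 13/2.
Particular solution: y = -(5/2)e^(3x) + (13/2)e^(x).


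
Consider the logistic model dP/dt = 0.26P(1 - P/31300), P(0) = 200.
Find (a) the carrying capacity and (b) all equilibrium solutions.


Logistic ODE dP/dt = 0.26P(1 - P/31300) has equilibria where dP/dt = 0, i.e. P = 0 or P = 31300.
The coefficient (1 - P/K) = 0 when P = K, identifying K = 31300 as the carrying capacity.
(a) K = 31300; (b) equilibria P = 0 and P = 31300.


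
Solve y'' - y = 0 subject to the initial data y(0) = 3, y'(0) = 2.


Characteristic roots of r² - 1 = 0 are 1, -1.
General solution y = c₁ e^(x) + c₂ e^(-x).
Apply y(0) = 3: c₁ + c₂ = 3. Apply y'(0) = 2: 1 c₁ - 1 c₂ = 2.
Solve: c₁ = 5/2, c₂ = 1/2.
Particular solution: y = (5/2)e^(x) + (1/2)e^(-x).


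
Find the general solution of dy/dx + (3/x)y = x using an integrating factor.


P(x) = 3/x ⇒ μ = x^3.
(x^3 y)' = x^4 ⇒ x^3 y = x^5/(5) + C.
Solve for y: y = (1/5)x^2 + C/x^3.


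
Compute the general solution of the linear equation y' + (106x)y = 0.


P(x) = 106x ⇒ μ = e^(53x²).
Q(x) = 0 so μ y is constant: y = Ce^(-53x²).


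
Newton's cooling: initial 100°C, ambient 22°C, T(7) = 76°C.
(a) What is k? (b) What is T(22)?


Newton's law: T(t) = T_a + (T₀ - T_a)e^(-kt).
(a) Use T(7) = 76: (76 - 22)/(100 - 22) = e^(-k·7), so k = -ln(0.692)/7 ≈ 0.0525.
(b) Apply k to t = 22: T(22) = 22 + (78)e^(-1.156) ≈ 46.6°C.


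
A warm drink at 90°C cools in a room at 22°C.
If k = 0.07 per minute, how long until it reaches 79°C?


From T(t) = T_a + (T₀ - T_a)e^(-kt), set T(t) = 79:
(79 - 22) / (90 - 22) = e^(-0.07t), so t = -ln(0.838)/0.07 ≈ 2.5 minutes.


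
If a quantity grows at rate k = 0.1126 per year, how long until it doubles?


Exponential growth: P(t) = P₀ e^(0.1126t). Set P(t)/P₀ = 2: e^(0.1126t) = 2.
Solve: t = ln(2)/0.1126 ≈ 6.16 years.


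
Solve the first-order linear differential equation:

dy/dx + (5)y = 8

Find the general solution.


P(x) = 5, Q(x) = 8; integrating factor μ = e^(5x).
(μ y)' = 8e^(5x) ⇒ μ y = (8/5)e^(5x) + C.
Divide by μ: y = 8/5 + Ce^(-5x).


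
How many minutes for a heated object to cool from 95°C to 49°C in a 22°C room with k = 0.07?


From T(t) = T_a + (T₀ - T_a)e^(-kt), set T(t) = 49:
(49 - 22) / (95 - 22) = e^(-0.07t), so t = -ln(0.370)/0.07 ≈ 14.2 minutes.


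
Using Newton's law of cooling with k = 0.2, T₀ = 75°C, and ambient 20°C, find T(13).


Newton's law: dT/dt = -k(T - T_a) has solution T(t) = T_a + (T₀ - T_a)e^(-kt).
Plug in T_a = 20, T₀ = 75, k = 0.2, t = 13: T(13) = 20 + (55)e^(-2.60) ≈ 24.1°C.


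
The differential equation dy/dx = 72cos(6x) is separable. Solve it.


g(y) = 1, so integrate directly: y = ∫ 72cos(6x) dx = 12sin(6x) + C.


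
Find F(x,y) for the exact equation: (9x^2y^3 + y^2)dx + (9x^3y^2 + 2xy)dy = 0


Check exactness: ∂M/∂y = 27x^2y^2 + 2y and ∂N/∂x = 27x^2y^2 + 2y; equal, so the equation is exact.
Integrate M with respect to x (treating y as constant): ∫M dx = 3x^3y^3 + xy^2 + h(y).
Differentiate w.r.t. y and set equal to N: all terms match, so h'(y) = 0 and h is a constant absorbed into C.
General solution: 3x^3y^3 + xy^2 = C.


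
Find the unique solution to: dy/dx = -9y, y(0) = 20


General solution of y' = -9y is y = Ce^(-9x).
Apply y(0) = 20: C = 20.
Particular solution: y = 20e^(-9x).


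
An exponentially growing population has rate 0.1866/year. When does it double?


Exponential growth: P(t) = P₀ e^(0.1866t). Set P(t)/P₀ = 2: e^(0.1866t) = 2.
Solve: t = ln(2)/0.1866 ≈ 3.71 years.


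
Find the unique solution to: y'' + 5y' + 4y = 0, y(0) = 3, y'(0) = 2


Characteristic roots of r² + 5r + 4 = 0 are -4, -1.
General solution y = c₁ e^(-4x) + c₂ e^(-x).
Apply y(0) = 3: c₁ + c₂ = 3. Apply y'(0) = 2: -4 c₁ - 1 c₂ = 2.
Solve: c₁ = -5/3, c₂ = 14/3.
Particular solution: y = -(5/3)e^(-4x) + (14/3)e^(-x).


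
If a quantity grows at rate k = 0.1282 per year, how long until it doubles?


Exponential growth: P(t) = P₀ e^(0.1282t). Set P(t)/P₀ = 2: e^(0.1282t) = 2.
Solve: t = ln(2)/0.1282 ≈ 5.41 years.


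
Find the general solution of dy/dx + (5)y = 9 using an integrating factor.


P(x) = 5, Q(x) = 9; integrating factor μ = e^(5x).
(μ y)' = 9e^(5x) ⇒ μ y = (9/5)e^(5x) + C.
Divide by μ: y = 9/5 + Ce^(-5x).


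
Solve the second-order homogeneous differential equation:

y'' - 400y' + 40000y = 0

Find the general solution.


Characteristic equation: r² - 400r + 40000 = 0, i.e. (r - 200)² = 0.
Repeated root r = 200; include an x factor for the second linearly independent solution.
General solution: y = (C₁ + C₂x)e^(200x).


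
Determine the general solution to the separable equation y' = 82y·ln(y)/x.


Separate: dy/[y ln(y)] = 82 dx/x.
Substitute u = ln(y): du/u = 82 dx/x.
Integrate: ln|ln(y)| = 82ln|x| + C₀, hence ln(y) = C·x^82.


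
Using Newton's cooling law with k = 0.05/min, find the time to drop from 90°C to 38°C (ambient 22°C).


From T(t) = T_a + (T₀ - T_a)e^(-kt), set T(t) = 38:
(38 - 22) / (90 - 22) = e^(-0.05t), so t = -ln(0.235)/0.05 ≈ 28.9 minutes.


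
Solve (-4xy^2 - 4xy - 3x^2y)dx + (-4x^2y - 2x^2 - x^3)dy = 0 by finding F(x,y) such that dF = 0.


Check exactness: ∂M/∂y = -8xy - 4x - 3x^2 and ∂N/∂x = -8xy - 4x - 3x^2; equal, so the equation is exact.
Integrate M with respect to x (treating y as constant): ∫M dx = -2x^2y^2 - 2x^2y - x^3y + h(y).
Differentiate w.r.t. y and set equal to N: all terms match, so h'(y) = 0 and h is a constant absorbed into C.
General solution: -2x^2y^2 - 2x^2y - x^3y = C.


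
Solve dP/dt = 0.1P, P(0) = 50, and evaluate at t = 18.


The ODE dP/dt = 0.1P has solution P(t) = P(0)e^(0.1t).
Substitute P(0) = 50 and t = 18: P(18) = 50 e^(1.80) ≈ 302.


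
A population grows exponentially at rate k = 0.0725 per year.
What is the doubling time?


Exponential growth: P(t) = P₀ e^(0.0725t). Set P(t)/P₀ = 2: e^(0.0725t) = 2.
Solve: t = ln(2)/0.0725 ≈ 9.56 years.


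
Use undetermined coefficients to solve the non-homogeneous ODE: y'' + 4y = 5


Homogeneous part: r² + 4 = 0 ⇒ r = ±2i, so y_h = C₁cos(2x) + C₂sin(2x).
Try constant y_p = A; plug in: 4A = 5 ⇒ A = 5/4.
General solution: y = C₁cos(2x) + C₂sin(2x) + 5/4.


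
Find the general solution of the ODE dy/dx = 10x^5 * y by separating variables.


Separate variables: dy/y = 10x^5 dx.
Integrate: ln|y| = (5/3)x^6 + C₀.
Exponentiate: y = Ce^((5/3)x^6).


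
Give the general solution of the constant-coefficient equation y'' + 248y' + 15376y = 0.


Characteristic equation: r² + 248r + 15376 = 0, i.e. (r + 124)² = 0.
Repeated root r = -124; include an x factor for the second linearly independent solution.
General solution: y = (C₁ + C₂x)e^(-124x).


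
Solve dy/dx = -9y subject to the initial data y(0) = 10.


General solution of y' = -9y is y = Ce^(-9x).
Apply y(0) = 10: C = 10.
Particular solution: y = 10e^(-9x).


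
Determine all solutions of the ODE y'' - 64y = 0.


Characteristic equation: r² - 64 = 0.
Factor: (r - 8)(r + 8) = 0 ⇒ r = 8, -8 (distinct real).
General solution: y = C₁e^(8x) + C₂e^(-8x).


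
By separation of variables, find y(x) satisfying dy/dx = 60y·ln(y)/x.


Separate: dy/[y ln(y)] = 60 dx/x.
Substitute u = ln(y): du/u = 60 dx/x.
Integrate: ln|ln(y)| = 60ln|x| + C₀, hence ln(y) = C·x^60.


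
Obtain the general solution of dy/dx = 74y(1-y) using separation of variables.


Separate: dy/[y(1-y)] = 74 dx.
Partial fractions: 1/[y(1-y)] = 1/y + 1/(1-y).
Integrate: ln|y/(1-y)| = 74x + C₀.
Solve for y: y = 1/(1 + Ce^(-74x)).


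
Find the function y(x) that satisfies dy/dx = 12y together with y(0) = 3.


General solution of y' = 12y is y = Ce^(12x).
Apply y(0) = 3: C = 3.
Particular solution: y = 3e^(12x).


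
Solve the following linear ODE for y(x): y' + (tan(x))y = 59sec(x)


P(x) = tan(x) ⇒ μ = e^(∫tan(x)dx) = sec(x).
(sec(x) y)' = 59sec²(x) ⇒ sec(x) y = 59tan(x) + C.
Multiply by cos(x): y = 59sin(x) + C·cos(x).


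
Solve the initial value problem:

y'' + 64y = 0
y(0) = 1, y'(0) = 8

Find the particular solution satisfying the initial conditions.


Characteristic roots of r² + 64 = 0 are ±8i, so y = C₁cos(8x) + C₂sin(8x).
Apply y(0) = 1: C₁ = 1. Differentiate and apply y'(0) = 8: 8·C₂ = 8, so C₂ = 1.
Particular solution: y = cos(8x) + sin(8x).


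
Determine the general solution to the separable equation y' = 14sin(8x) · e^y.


Separate: e^(-y) dy = 14sin(8x) dx.
Integrate: -e^(-y) = -(7/4)cos(8x) + C₀.
Rearrange: e^(-y) = (7/4)cos(8x) + C.


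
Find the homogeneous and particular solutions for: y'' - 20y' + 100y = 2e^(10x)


Characteristic polynomial (r - 10)² = 0; repeated root r = 10.
y_h = (C₁ + C₂x)e^(10x). Forcing matches the repeated root (resonance), so try y_p = Ax² e^(10x).
Substitute and solve for A: 2A = 2, so A = 1.
General solution: y = (C₁ + C₂x + x²)e^(10x).


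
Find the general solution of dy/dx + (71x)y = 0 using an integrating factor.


P(x) = 71x ⇒ μ = e^((71/2)x²).
Q(x) = 0 so μ y is constant: y = Ce^(-(71/2)x²).


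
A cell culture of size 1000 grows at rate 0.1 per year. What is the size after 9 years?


The ODE dP/dt = 0.1P has solution P(t) = P(0)e^(0.1t).
Substitute P(0) = 1000 and t = 9: P(9) = 1000 e^(0.90) ≈ 2460.


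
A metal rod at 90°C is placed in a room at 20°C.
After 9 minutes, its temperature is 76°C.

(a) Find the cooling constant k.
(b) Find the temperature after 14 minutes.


Newton's law: T(t) = T_a + (T₀ - T_a)e^(-kt).
(a) Use T(9) = 76: (76 - 20)/(90 - 20) = e^(-k·9), so k = -ln(0.800)/9 ≈ 0.0248.
(b) Apply k to t = 14: T(14) = 20 + (70)e^(-0.347) ≈ 69.5°C.


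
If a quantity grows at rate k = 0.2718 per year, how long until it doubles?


Exponential growth: P(t) = P₀ e^(0.2718t). Set P(t)/P₀ = 2: e^(0.2718t) = 2.
Solve: t = ln(2)/0.2718 ≈ 2.55 years.


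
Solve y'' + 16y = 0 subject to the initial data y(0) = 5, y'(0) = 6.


Characteristic roots of r² + 16 = 0 are ±4i, so y = C₁cos(4x) + C₂sin(4x).
Apply y(0) = 5: C₁ = 5. Differentiate and apply y'(0) = 6: 4·C₂ = 6, so C₂ = 3/2.
Particular solution: y = 5cos(4x) + (3/2)sin(4x).


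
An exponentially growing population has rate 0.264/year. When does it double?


Exponential growth: P(t) = P₀ e^(0.264t). Set P(t)/P₀ = 2: e^(0.264t) = 2.
Solve: t = ln(2)/0.264 ≈ 2.63 years.


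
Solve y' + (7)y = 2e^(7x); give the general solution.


P(x) = 7 ⇒ μ = e^(7x).
(μ y)' = 2e^(14x) ⇒ μ y = (2/14)e^(14x) + C.
Divide by μ: y = (1/7)e^(7x) + Ce^(-7x).


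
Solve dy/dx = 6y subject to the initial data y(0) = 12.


General solution of y' = 6y is y = Ce^(6x).
Apply y(0) = 12: C = 12.
Particular solution: y = 12e^(6x).


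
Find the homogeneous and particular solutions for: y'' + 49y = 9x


Homogeneous: r² + 49 = 0 ⇒ r = ±7i, y_h = C₁cos(7x) + C₂sin(7x).
Polynomial forcing; try y_p = Ax + B. Then y_p'' + 49 y_p = 49(Ax + B) = 9x, so B = 0 and A = 9/49.
General solution: y = C₁cos(7x) + C₂sin(7x) + (9/49)x.


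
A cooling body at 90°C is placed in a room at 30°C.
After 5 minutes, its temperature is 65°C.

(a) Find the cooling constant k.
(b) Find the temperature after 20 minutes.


Newton's law: T(t) = T_a + (T₀ - T_a)e^(-kt).
(a) Use T(5) = 65: (65 - 30)/(90 - 30) = e^(-k·5), so k = -ln(0.583)/5 ≈ 0.1078.
(b) Apply k to t = 20: T(20) = 30 + (60)e^(-2.156) ≈ 36.9°C.


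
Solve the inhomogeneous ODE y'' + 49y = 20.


Homogeneous part: r² + 49 = 0 ⇒ r = ±7i, so y_h = C₁cos(7x) + C₂sin(7x).
Try constant y_p = A; plug in: 49A = 20 ⇒ A = 20/49.
General solution: y = C₁cos(7x) + C₂sin(7x) + 20/49.


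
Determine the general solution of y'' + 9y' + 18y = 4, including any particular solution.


Characteristic roots of r² + 9r + 18 = 0 are -3, -6.
y_h = C₁e^(-3x) + C₂e^(-6x).
Constant forcing; try y_p = A. Then 18A = 4 ⇒ A = 2/9.
General solution: y = C₁e^(-3x) + C₂e^(-6x) + 2/9.


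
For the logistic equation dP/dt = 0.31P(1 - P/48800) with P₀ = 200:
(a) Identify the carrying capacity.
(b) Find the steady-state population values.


Logistic ODE dP/dt = 0.31P(1 - P/48800) has equilibria where dP/dt = 0, i.e. P = 0 or P = 48800.
The coefficient (1 - P/K) = 0 when P = K, identifying K = 48800 as the carrying capacity.
(a) K = 48800; (b) equilibria P = 0 and P = 48800.


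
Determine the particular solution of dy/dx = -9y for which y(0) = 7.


General solution of y' = -9y is y = Ce^(-9x).
Apply y(0) = 7: C = 7.
Particular solution: y = 7e^(-9x).


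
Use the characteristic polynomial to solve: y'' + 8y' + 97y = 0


Characteristic equation: r² + 8r + 97 = 0.
Discriminant is negative; roots r = -4 ± 9i (complex conjugate pair).
General solution uses e^(α x)(C₁ cos(β x) + C₂ sin(β x)): y = e^(-4x)(C₁cos(9x) + C₂sin(9x)).


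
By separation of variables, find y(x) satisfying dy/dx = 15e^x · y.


Separate variables: dy/y = 15e^x dx.
Integrate: ln|y| = 15e^x + C₀.
Exponentiate: y = Ce^(15e^x).


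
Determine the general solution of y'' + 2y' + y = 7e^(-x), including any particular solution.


Characteristic polynomial (r + 1)² = 0; repeated root r = -1.
y_h = (C₁ + C₂x)e^(-x). Forcing matches the repeated root (resonance), so try y_p = Ax² e^(-x).
Substitute and solve for A: 2A = 7, so A = 7/2.
General solution: y = (C₁ + C₂x + (7/2)x²)e^(-x).


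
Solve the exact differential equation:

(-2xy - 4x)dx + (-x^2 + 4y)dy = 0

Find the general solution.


Check exactness: ∂M/∂y = -2x and ∂N/∂x = -2x; equal, so the equation is exact.
Integrate M with respect to x (treating y as constant): ∫M dx = -x^2y - 2x^2 + h(y).
Differentiate w.r.t. y and set equal to N: the x-dependent terms already match, leaving h'(y) = 4y. Integrate: h(y) = 2y^2.
So F(x,y) = -x^2y - 2x^2 + 2y^2.
General solution: -x^2y - 2x^2 + 2y^2 = C.


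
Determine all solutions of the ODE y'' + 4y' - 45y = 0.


Characteristic equation: r² + 4r - 45 = 0.
Factor: (r + 9)(r - 5) = 0 ⇒ r = -9, 5 (distinct real).
General solution: y = C₁e^(-9x) + C₂e^(5x).


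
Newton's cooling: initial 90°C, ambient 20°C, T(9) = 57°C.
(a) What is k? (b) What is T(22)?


Newton's law: T(t) = T_a + (T₀ - T_a)e^(-kt).
(a) Use T(9) = 57: (57 - 20)/(90 - 20) = e^(-k·9), so k = -ln(0.529)/9 ≈ 0.0708.
(b) Apply k to t = 22: T(22) = 20 + (70)e^(-1.559) ≈ 34.7°C.


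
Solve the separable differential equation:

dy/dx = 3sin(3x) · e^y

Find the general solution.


Separate: e^(-y) dy = 3sin(3x) dx.
Integrate: -e^(-y) = -cos(3x) + C₀.
Rearrange: e^(-y) = cos(3x) + C.


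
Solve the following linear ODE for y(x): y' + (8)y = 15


P(x) = 8, Q(x) = 15; integrating factor μ = e^(8x).
(μ y)' = 15e^(8x) ⇒ μ y = (15/8)e^(8x) + C.
Divide by μ: y = 15/8 + Ce^(-8x).


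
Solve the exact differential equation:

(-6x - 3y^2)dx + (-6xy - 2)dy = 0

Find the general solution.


Check exactness: ∂M/∂y = -6y and ∂N/∂x = -6y; equal, so the equation is exact.
Integrate M with respect to x (treating y as constant): ∫M dx = -3x^2 - 3xy^2 + h(y).
Differentiate w.r.t. y and set equal to N: the x-dependent terms already match, leaving h'(y) = -2. Integrate: h(y) = -2y.
So F(x,y) = -3x^2 - 3xy^2 - 2y.
General solution: -3x^2 - 3xy^2 - 2y = C.


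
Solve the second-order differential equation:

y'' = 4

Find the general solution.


Characteristic polynomial (r - 0)² = 0; repeated root r = 0.
y_h = (C₁ + C₂x). Forcing matches the repeated root (resonance), so try y_p = Ax².
Substitute and solve for A: 2A = 4, so A = 2.
General solution: y = C₁ + C₂x + 2x².


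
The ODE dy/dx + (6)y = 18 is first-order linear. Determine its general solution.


P(x) = 6, Q(x) = 18; integrating factor μ = e^(6x).
(μ y)' = 18e^(6x) ⇒ μ y = 3e^(6x) + C.
Divide by μ: y = 3 + Ce^(-6x).


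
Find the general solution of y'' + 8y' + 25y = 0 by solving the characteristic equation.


Characteristic equation: r² + 8r + 25 = 0.
Discriminant is negative; roots r = -4 ± 3i (complex conjugate pair).
General solution uses e^(α x)(C₁ cos(β x) + C₂ sin(β x)): y = e^(-4x)(C₁cos(3x) + C₂sin(3x)).


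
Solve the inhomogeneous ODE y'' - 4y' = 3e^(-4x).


Characteristic roots of r² - 4r = 0 are 4, 0.
y_h = C₁e^(4x) + C₂.
Forcing exponent -4 is not a characteristic root; try y_p = Ae^(-4x).
Substitute: A·(16 + (-4)·-4 + (0)) = A·32 = 3, so A = 3/32.
General solution: y = C₁e^(4x) + C₂ + (3/32)e^(-4x).


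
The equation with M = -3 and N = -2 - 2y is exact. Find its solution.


Check exactness: ∂M/∂y = 0 and ∂N/∂x = 0; equal, so the equation is exact.
Integrate M with respect to x (treating y as constant): ∫M dx = -3x + h(y).
Differentiate w.r.t. y and set equal to N: the x-dependent terms already match, leaving h'(y) = -2 - 2y. Integrate: h(y) = -2y - y^2.
So F(x,y) = -2y - y^2 - 3x.
General solution: -2y - y^2 - 3x = C.


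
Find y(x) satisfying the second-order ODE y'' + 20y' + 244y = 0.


Characteristic equation: r² + 20r + 244 = 0.
Discriminant is negative; roots r = -10 ± 12i (complex conjugate pair).
General solution uses e^(α x)(C₁ cos(β x) + C₂ sin(β x)): y = e^(-10x)(C₁cos(12x) + C₂sin(12x)).


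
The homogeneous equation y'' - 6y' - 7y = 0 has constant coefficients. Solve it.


Characteristic equation: r² - 6r - 7 = 0.
Factor: (r - 7)(r + 1) = 0 ⇒ r = 7, -1 (distinct real).
General solution: y = C₁e^(7x) + C₂e^(-x).


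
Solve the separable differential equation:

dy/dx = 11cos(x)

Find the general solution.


g(y) = 1, so integrate directly: y = ∫ 11cos(x) dx = 11sin(x) + C.


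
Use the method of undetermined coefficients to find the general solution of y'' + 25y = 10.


Homogeneous part: r² + 25 = 0 ⇒ r = ±5i, so y_h = C₁cos(5x) + C₂sin(5x).
Try constant y_p = A; plug in: 25A = 10 ⇒ A = 2/5.
General solution: y = C₁cos(5x) + C₂sin(5x) + 2/5.


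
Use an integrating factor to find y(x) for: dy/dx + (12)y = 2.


P(x) = 12, Q(x) = 2; integrating factor μ = e^(12x).
(μ y)' = 2e^(12x) ⇒ μ y = (1/6)e^(12x) + C.
Divide by μ: y = 1/6 + Ce^(-12x).


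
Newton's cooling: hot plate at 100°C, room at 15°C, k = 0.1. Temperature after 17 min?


Newton's law: dT/dt = -k(T - T_a) has solution T(t) = T_a + (T₀ - T_a)e^(-kt).
Plug in T_a = 15, T₀ = 100, k = 0.1, t = 17: T(17) = 15 + (85)e^(-1.70) ≈ 30.5°C.


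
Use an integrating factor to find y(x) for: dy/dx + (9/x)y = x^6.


P(x) = 9/x ⇒ μ = x^9.
(x^9 y)' = x^15 ⇒ x^9 y = x^16/(16) + C.
Solve for y: y = (1/16)x^7 + C/x^9.


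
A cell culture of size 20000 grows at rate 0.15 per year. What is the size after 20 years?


The ODE dP/dt = 0.15P has solution P(t) = P(0)e^(0.15t).
Substitute P(0) = 20000 and t = 20: P(20) = 20000 e^(3.00) ≈ 401711.


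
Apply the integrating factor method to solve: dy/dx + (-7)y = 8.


P(x) = -7 ⇒ μ = e^(-7x).
(μ y)' = 8e^(-7x) ⇒ μ y = -(8/7)e^(-7x) + C.
Divide by μ: y = -8/7 + Ce^(7x).


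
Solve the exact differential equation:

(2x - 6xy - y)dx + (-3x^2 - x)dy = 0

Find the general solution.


Check exactness: ∂M/∂y = -6x - 1 and ∂N/∂x = -6x - 1; equal, so the equation is exact.
Integrate M with respect to x (treating y as constant): ∫M dx = x^2 - 3x^2y - xy + h(y).
Differentiate w.r.t. y and set equal to N: all terms match, so h'(y) = 0 and h is a constant absorbed into C.
General solution: x^2 - 3x^2y - xy = C.


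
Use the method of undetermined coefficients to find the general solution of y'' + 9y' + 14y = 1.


Characteristic roots of r² + 9r + 14 = 0 are -7, -2.
y_h = C₁e^(-7x) + C₂e^(-2x).
Constant forcing; try y_p = A. Then 14A = 1 ⇒ A = 1/14.
General solution: y = C₁e^(-7x) + C₂e^(-2x) + 1/14.


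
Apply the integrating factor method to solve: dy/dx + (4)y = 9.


P(x) = 4, Q(x) = 9; integrating factor μ = e^(4x).
(μ y)' = 9e^(4x) ⇒ μ y = (9/4)e^(4x) + C.
Divide by μ: y = 9/4 + Ce^(-4x).


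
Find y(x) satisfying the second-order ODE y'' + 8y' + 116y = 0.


Characteristic equation: r² + 8r + 116 = 0.
Discriminant is negative; roots r = -4 ± 10i (complex conjugate pair).
General solution uses e^(α x)(C₁ cos(β x) + C₂ sin(β x)): y = e^(-4x)(C₁cos(10x) + C₂sin(10x)).


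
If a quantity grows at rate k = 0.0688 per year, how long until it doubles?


Exponential growth: P(t) = P₀ e^(0.0688t). Set P(t)/P₀ = 2: e^(0.0688t) = 2.
Solve: t = ln(2)/0.0688 ≈ 10.07 years.


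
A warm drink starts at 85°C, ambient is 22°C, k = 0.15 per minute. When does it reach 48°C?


From T(t) = T_a + (T₀ - T_a)e^(-kt), set T(t) = 48:
(48 - 22) / (85 - 22) = e^(-0.15t), so t = -ln(0.413)/0.15 ≈ 5.9 minutes.


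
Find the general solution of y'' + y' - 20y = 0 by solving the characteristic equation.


Characteristic equation: r² + r - 20 = 0.
Factor: (r + 5)(r - 4) = 0 ⇒ r = -5, 4 (distinct real).
General solution: y = C₁e^(-5x) + C₂e^(4x).


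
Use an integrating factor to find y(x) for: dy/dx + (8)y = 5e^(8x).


P(x) = 8 ⇒ μ = e^(8x).
(μ y)' = 5e^(16x) ⇒ μ y = (5/16)e^(16x) + C.
Divide by μ: y = (5/16)e^(8x) + Ce^(-8x).


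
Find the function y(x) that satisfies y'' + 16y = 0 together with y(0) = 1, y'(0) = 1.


Characteristic roots of r² + 16 = 0 are ±4i, so y = C₁cos(4x) + C₂sin(4x).
Apply y(0) = 1: C₁ = 1. Differentiate and apply y'(0) = 1: 4·C₂ = 1, so C₂ = 1/4.
Particular solution: y = cos(4x) + (1/4)sin(4x).


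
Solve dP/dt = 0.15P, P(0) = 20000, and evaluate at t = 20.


The ODE dP/dt = 0.15P has solution P(t) = P(0)e^(0.15t).
Substitute P(0) = 20000 and t = 20: P(20) = 20000 e^(3.00) ≈ 401711.


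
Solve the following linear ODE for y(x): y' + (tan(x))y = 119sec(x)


P(x) = tan(x) ⇒ μ = e^(∫tan(x)dx) = sec(x).
(sec(x) y)' = 119sec²(x) ⇒ sec(x) y = 119tan(x) + C.
Multiply by cos(x): y = 119sin(x) + C·cos(x).


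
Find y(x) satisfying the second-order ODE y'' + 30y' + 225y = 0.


Characteristic equation: r² + 30r + 225 = 0, i.e. (r + 15)² = 0.
Repeated root r = -15; include an x factor for the second linearly independent solution.
General solution: y = (C₁ + C₂x)e^(-15x).


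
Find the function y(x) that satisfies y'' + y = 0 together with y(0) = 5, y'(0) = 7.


Characteristic roots of r² + 1 = 0 are ±1i, so y = C₁cos(x) + C₂sin(x).
Apply y(0) = 5: C₁ = 5. Differentiate and apply y'(0) = 7: 1·C₂ = 7, so C₂ = 7.
Particular solution: y = 5cos(x) + 7sin(x).


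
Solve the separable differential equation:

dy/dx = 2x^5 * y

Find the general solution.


Separate variables: dy/y = 2x^5 dx.
Integrate: ln|y| = (1/3)x^6 + C₀.
Exponentiate: y = Ce^((1/3)x^6).


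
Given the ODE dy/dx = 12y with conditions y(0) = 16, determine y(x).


General solution of y' = 12y is y = Ce^(12x).
Apply y(0) = 16: C = 16.
Particular solution: y = 16e^(12x).


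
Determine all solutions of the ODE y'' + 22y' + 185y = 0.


Characteristic equation: r² + 22r + 185 = 0.
Discriminant is negative; roots r = -11 ± 8i (complex conjugate pair).
General solution uses e^(α x)(C₁ cos(β x) + C₂ sin(β x)): y = e^(-11x)(C₁cos(8x) + C₂sin(8x)).


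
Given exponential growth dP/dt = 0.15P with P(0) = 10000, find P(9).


The ODE dP/dt = 0.15P has solution P(t) = P(0)e^(0.15t).
Substitute P(0) = 10000 and t = 9: P(9) = 10000 e^(1.35) ≈ 38574.


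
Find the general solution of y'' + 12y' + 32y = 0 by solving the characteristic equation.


Characteristic equation: r² + 12r + 32 = 0.
Factor: (r + 8)(r + 4) = 0 ⇒ r = -8, -4 (distinct real).
General solution: y = C₁e^(-8x) + C₂e^(-4x).


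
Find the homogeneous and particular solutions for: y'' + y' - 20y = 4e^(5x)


Characteristic roots of r² + r - 20 = 0 are -5, 4.
y_h = C₁e^(-5x) + C₂e^(4x).
Forcing exponent 5 is not a characteristic root; try y_p = Ae^(5x).
Substitute: A·(25 + (1)·5 + (-20)) = A·10 = 4, so A = 2/5.
General solution: y = C₁e^(-5x) + C₂e^(4x) + (2/5)e^(5x).


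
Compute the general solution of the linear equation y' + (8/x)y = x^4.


P(x) = 8/x ⇒ μ = x^8.
(x^8 y)' = x^8·x^4 = x^12.
Integrate: x^8 y = x^13/(13) + C.
Solve for y: y = (1/13)x^5 + C/x^8.
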